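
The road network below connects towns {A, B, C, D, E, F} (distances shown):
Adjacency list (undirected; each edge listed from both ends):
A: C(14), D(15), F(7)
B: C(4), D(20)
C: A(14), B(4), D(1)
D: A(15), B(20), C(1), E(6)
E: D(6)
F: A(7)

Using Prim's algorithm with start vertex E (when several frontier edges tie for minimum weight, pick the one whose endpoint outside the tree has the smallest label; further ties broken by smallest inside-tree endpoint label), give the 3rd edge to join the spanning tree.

B-C

Prim, starting at E.
Step 1: frontier [D–E 6] → take D–E (6); add D.
Step 2: frontier [C–D 1, A–D 15, B–D 20] → take C–D (1); add C.
Step 3: frontier [B–C 4, A–C 14, A–D 15, B–D 20] → take B–C (4); add B.
Step 4: frontier [A–C 14, A–D 15] → take A–C (14); add A.
Step 5: frontier [A–F 7] → take A–F (7); add F.
The 3rd edge added is B–C.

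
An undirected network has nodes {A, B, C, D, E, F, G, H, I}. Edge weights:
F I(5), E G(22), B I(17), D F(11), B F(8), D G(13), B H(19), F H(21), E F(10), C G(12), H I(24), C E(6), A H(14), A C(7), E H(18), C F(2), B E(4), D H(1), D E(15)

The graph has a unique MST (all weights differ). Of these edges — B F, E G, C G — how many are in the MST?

Kruskal's algorithm — process edges by increasing weight (ties by edge label):
D H (1): add — endpoints in different components.
C F (2): add — endpoints in different components.
B E (4): add — endpoints in different components.
F I (5): add — endpoints in different components.
C E (6): add — endpoints in different components.
A C (7): add — endpoints in different components.
B F (8): skip — B and F already connected.
E F (10): skip — E and F already connected.
D F (11): add — endpoints in different components.
C G (12): add — endpoints in different components.
MST edge set: {D H, C F, B E, F I, C E, A C, D F, C G}.
Of the listed edges, {C G} are in the MST → 1.

1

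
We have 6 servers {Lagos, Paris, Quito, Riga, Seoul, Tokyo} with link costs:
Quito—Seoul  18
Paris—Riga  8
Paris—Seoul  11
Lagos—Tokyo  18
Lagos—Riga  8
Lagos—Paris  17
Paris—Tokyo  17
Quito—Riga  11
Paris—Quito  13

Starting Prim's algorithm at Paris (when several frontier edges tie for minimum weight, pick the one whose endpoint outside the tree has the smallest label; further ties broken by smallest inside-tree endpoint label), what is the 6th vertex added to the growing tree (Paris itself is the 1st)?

Tokyo

Prim, starting at Paris.
Step 1: cheapest edge leaving the tree is Paris—Riga (8); add Riga.
Step 2: cheapest edge leaving the tree is Lagos—Riga (8); add Lagos.
Step 3: cheapest edge leaving the tree is Quito—Riga (11); add Quito.
Step 4: cheapest edge leaving the tree is Paris—Seoul (11); add Seoul.
Step 5: cheapest edge leaving the tree is Paris—Tokyo (17); add Tokyo.
Vertex order: Paris, Riga, Lagos, Quito, Seoul, Tokyo. The 6th vertex is Tokyo.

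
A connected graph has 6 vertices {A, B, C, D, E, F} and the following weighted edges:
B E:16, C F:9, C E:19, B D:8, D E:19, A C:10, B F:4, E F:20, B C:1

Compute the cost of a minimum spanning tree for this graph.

Prim's algorithm from D:
Step 1: frontier [B D 8, D E 19] → take B D (8); add B.
Step 2: frontier [B C 1, B F 4, B E 16, D E 19] → take B C (1); add C.
Step 3: frontier [B F 4, B E 16, C F 9, A C 10, C E 19, D E 19] → take B F (4); add F.
Step 4: frontier [B E 16, A C 10, C E 19, D E 19, E F 20] → take A C (10); add A.
Step 5: frontier [B E 16, C E 19, D E 19, E F 20] → take B E (16); add E.
MST edges: B D, B C, B F, A C, B E; total weight 8+1+4+10+16 = 39.

39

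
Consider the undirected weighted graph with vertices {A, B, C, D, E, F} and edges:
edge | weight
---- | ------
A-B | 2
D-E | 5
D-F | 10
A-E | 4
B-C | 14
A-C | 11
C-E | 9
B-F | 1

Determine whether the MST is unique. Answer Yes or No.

Yes

Sort edges by weight, then run Kruskal:
B-F (1): add. Components now {A} {B,F} {C} {D} {E}
A-B (2): add. Components now {A,B,F} {C} {D} {E}
A-E (4): add. Components now {A,B,E,F} {C} {D}
D-E (5): add. Components now {A,B,D,E,F} {C}
C-E (9): add. Components now {A,B,C,D,E,F}
Every non-tree edge has weight strictly greater than the heaviest edge on the tree path between its endpoints, so the MST is unique.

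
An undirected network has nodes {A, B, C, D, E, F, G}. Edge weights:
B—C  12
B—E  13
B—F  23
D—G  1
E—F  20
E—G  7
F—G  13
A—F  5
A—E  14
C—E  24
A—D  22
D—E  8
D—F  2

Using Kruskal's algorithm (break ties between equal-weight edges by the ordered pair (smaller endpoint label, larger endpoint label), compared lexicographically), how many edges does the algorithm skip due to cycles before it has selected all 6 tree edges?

Kruskal: consider edges lightest-first.
D—G (1): add — endpoints in different components.
D—F (2): add — endpoints in different components.
A—F (5): add — endpoints in different components.
E—G (7): add — endpoints in different components.
D—E (8): skip — D and E already connected.
B—C (12): add — endpoints in different components.
B—E (13): add — endpoints in different components.
Edges rejected before the tree was complete: 1.

1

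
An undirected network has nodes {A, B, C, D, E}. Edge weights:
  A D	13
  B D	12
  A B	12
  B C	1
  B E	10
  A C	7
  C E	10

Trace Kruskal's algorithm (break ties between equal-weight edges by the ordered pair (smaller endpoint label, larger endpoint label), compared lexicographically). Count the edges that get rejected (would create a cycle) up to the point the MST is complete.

2

Sort edges by weight, then run Kruskal:
B C (1): add — endpoints in different components.
A C (7): add — endpoints in different components.
B E (10): add — endpoints in different components.
C E (10): skip — C and E already connected.
A B (12): skip — A and B already connected.
B D (12): add — endpoints in different components.
Edges rejected before the tree was complete: 2.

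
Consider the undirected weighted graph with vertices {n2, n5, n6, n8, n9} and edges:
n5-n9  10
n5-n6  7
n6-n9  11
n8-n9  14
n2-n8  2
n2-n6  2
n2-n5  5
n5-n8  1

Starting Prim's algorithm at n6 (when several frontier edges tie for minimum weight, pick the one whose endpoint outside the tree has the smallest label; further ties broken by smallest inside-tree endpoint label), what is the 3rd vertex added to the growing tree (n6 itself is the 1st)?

n8

Prim's algorithm from n6:
Step 1: frontier [n2-n6 2, n5-n6 7, n6-n9 11] → take n2-n6 (2); add n2.
Step 2: frontier [n2-n8 2, n2-n5 5, n5-n6 7, n6-n9 11] → take n2-n8 (2); add n8.
Step 3: frontier [n2-n5 5, n5-n6 7, n6-n9 11, n5-n8 1, n8-n9 14] → take n5-n8 (1); add n5.
Step 4: frontier [n5-n9 10, n6-n9 11, n8-n9 14] → take n5-n9 (10); add n9.
Vertex order: n6, n2, n8, n5, n9. The 3rd vertex is n8.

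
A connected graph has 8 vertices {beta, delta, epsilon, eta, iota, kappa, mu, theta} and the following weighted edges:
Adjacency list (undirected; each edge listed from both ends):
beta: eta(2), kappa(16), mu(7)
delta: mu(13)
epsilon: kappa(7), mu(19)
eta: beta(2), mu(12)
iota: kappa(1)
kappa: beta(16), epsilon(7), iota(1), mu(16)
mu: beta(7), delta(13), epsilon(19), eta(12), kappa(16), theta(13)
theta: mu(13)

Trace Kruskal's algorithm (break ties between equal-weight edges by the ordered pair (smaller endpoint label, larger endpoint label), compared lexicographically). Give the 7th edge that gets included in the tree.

beta-kappa

Sort edges by weight, then run Kruskal:
iota–kappa (1): add — endpoints in different components.
beta–eta (2): add — endpoints in different components.
beta–mu (7): add — endpoints in different components.
epsilon–kappa (7): add — endpoints in different components.
eta–mu (12): skip — mu and eta already connected.
delta–mu (13): add — endpoints in different components.
mu–theta (13): add — endpoints in different components.
beta–kappa (16): add — endpoints in different components.
The 7th edge added is beta–kappa.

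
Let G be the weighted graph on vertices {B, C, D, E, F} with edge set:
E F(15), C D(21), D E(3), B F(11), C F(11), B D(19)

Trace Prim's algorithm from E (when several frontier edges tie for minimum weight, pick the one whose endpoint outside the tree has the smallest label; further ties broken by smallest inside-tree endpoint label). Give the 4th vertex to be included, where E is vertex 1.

B

Grow the tree from E using Prim:
Step 1: cheapest edge leaving the tree is D E (3); add D.
Step 2: cheapest edge leaving the tree is E F (15); add F.
Step 3: cheapest edge leaving the tree is B F (11); add B.
Step 4: cheapest edge leaving the tree is C F (11); add C.
Vertex order: E, D, F, B, C. The 4th vertex is B.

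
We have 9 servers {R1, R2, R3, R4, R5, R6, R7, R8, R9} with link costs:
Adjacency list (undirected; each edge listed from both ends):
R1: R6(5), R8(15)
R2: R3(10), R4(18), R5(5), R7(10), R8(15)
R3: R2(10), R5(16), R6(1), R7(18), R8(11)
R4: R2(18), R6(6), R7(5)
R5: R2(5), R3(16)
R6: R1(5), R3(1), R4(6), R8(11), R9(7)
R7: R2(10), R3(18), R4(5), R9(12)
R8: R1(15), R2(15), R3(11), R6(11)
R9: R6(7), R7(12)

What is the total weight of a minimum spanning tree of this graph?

Prim, starting at R4.
Step 1: cheapest edge leaving the tree is R4 R7 (5); add R7.
Step 2: cheapest edge leaving the tree is R4 R6 (6); add R6.
Step 3: cheapest edge leaving the tree is R3 R6 (1); add R3.
Step 4: cheapest edge leaving the tree is R1 R6 (5); add R1.
Step 5: cheapest edge leaving the tree is R6 R9 (7); add R9.
Step 6: cheapest edge leaving the tree is R2 R3 (10); add R2.
Step 7: cheapest edge leaving the tree is R2 R5 (5); add R5.
Step 8: cheapest edge leaving the tree is R3 R8 (11); add R8.
MST edges: R4 R7, R4 R6, R3 R6, R1 R6, R6 R9, R2 R3, R2 R5, R3 R8; total weight 5+6+1+5+7+10+5+11 = 50.

50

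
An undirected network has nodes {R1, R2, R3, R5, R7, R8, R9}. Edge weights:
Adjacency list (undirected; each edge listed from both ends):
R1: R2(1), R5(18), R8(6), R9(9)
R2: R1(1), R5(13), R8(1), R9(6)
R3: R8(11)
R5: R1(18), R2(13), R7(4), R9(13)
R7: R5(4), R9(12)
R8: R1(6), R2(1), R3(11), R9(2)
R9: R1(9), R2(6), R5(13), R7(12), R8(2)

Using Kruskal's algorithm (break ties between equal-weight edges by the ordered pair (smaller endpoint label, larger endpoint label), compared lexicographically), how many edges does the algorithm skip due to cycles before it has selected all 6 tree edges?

3

Kruskal's algorithm — process edges by increasing weight (ties by edge label):
R1–R2 (1): add. Components now {R3} {R1,R2} {R8} {R5} {R9} {R7}
R2–R8 (1): add. Components now {R3} {R1,R2,R8} {R5} {R9} {R7}
R8–R9 (2): add. Components now {R3} {R1,R2,R8,R9} {R5} {R7}
R5–R7 (4): add. Components now {R3} {R1,R2,R8,R9} {R5,R7}
R1–R8 (6): skip — R1 and R8 already connected.
R2–R9 (6): skip — R2 and R9 already connected.
R1–R9 (9): skip — R1 and R9 already connected.
R3–R8 (11): add. Components now {R1,R2,R3,R8,R9} {R5,R7}
R7–R9 (12): add. Components now {R1,R2,R3,R5,R7,R8,R9}
Edges rejected before the tree was complete: 3.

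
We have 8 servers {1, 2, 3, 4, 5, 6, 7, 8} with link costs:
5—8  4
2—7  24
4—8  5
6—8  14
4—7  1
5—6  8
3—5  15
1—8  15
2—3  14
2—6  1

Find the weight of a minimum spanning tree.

Prim, starting at 7.
Step 1: cheapest edge leaving the tree is 4—7 (1); add 4.
Step 2: cheapest edge leaving the tree is 4—8 (5); add 8.
Step 3: cheapest edge leaving the tree is 5—8 (4); add 5.
Step 4: cheapest edge leaving the tree is 5—6 (8); add 6.
Step 5: cheapest edge leaving the tree is 2—6 (1); add 2.
Step 6: cheapest edge leaving the tree is 2—3 (14); add 3.
Step 7: cheapest edge leaving the tree is 1—8 (15); add 1.
MST edges: 4—7, 4—8, 5—8, 5—6, 2—6, 2—3, 1—8; total weight 1+5+4+8+1+14+15 = 48.

48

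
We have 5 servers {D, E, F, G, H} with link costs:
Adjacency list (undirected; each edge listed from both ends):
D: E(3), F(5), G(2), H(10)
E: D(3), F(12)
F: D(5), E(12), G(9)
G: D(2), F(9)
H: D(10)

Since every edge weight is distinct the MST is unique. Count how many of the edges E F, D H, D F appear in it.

2

Kruskal's algorithm — process edges by increasing weight (ties by edge label):
D G (2): add — endpoints in different components.
D E (3): add — endpoints in different components.
D F (5): add — endpoints in different components.
F G (9): skip — F and G already connected.
D H (10): add — endpoints in different components.
MST edge set: {D G, D E, D F, D H}.
Of the listed edges, {D H, D F} are in the MST → 2.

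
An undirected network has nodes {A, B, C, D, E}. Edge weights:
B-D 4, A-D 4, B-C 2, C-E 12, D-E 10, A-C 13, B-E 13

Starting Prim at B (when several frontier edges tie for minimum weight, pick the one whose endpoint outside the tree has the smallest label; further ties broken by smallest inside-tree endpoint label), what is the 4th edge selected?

Prim's algorithm from B:
Step 1: frontier [B-C 2, B-D 4, B-E 13] → take B-C (2); add C.
Step 2: frontier [B-D 4, B-E 13, C-E 12, A-C 13] → take B-D (4); add D.
Step 3: frontier [B-E 13, C-E 12, A-C 13, A-D 4, D-E 10] → take A-D (4); add A.
Step 4: frontier [B-E 13, C-E 12, D-E 10] → take D-E (10); add E.
The 4th edge added is D-E.

D-E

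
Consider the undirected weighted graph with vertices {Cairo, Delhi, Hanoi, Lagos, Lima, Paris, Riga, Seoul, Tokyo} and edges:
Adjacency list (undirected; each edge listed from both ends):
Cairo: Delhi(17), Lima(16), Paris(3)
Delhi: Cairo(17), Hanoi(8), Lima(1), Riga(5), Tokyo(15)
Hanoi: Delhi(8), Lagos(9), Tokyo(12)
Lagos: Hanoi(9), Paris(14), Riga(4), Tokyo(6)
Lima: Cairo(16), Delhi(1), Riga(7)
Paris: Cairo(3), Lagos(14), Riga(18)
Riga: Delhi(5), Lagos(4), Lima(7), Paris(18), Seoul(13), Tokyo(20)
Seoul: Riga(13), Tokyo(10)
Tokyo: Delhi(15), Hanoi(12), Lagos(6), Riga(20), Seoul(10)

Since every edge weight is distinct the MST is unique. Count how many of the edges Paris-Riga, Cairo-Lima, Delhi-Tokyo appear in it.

Kruskal: consider edges lightest-first.
Delhi-Lima (1): add — endpoints in different components.
Cairo-Paris (3): add — endpoints in different components.
Lagos-Riga (4): add — endpoints in different components.
Delhi-Riga (5): add — endpoints in different components.
Lagos-Tokyo (6): add — endpoints in different components.
Lima-Riga (7): skip — Lima and Riga already connected.
Delhi-Hanoi (8): add — endpoints in different components.
Hanoi-Lagos (9): skip — Hanoi and Lagos already connected.
Seoul-Tokyo (10): add — endpoints in different components.
Hanoi-Tokyo (12): skip — Hanoi and Tokyo already connected.
Riga-Seoul (13): skip — Riga and Seoul already connected.
Lagos-Paris (14): add — endpoints in different components.
MST edge set: {Delhi-Lima, Cairo-Paris, Lagos-Riga, Delhi-Riga, Lagos-Tokyo, Delhi-Hanoi, Seoul-Tokyo, Lagos-Paris}.
Of the listed edges, {} are in the MST → 0.

0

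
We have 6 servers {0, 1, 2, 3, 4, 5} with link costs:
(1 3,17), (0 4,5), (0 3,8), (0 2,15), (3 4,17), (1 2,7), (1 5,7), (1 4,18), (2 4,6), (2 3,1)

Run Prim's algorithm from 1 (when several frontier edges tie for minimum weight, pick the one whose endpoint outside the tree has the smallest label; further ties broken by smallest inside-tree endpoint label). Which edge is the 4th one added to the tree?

0-4

Prim, starting at 1.
Step 1: frontier [1 2 7, 1 5 7, 1 3 17, 1 4 18] → take 1 2 (7); add 2.
Step 2: frontier [1 5 7, 1 3 17, 1 4 18, 2 3 1, 2 4 6, 0 2 15] → take 2 3 (1); add 3.
Step 3: frontier [1 5 7, 1 4 18, 2 4 6, 0 2 15, 0 3 8, 3 4 17] → take 2 4 (6); add 4.
Step 4: frontier [1 5 7, 0 2 15, 0 3 8, 0 4 5] → take 0 4 (5); add 0.
Step 5: frontier [1 5 7] → take 1 5 (7); add 5.
The 4th edge added is 0 4.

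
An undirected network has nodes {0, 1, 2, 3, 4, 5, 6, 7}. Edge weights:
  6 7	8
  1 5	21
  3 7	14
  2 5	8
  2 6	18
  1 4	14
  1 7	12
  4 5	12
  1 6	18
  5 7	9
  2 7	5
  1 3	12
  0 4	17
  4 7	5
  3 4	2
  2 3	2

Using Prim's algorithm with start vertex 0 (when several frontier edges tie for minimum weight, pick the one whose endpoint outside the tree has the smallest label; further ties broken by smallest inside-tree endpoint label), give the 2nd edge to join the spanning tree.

3-4

Grow the tree from 0 using Prim:
Step 1: cheapest edge leaving the tree is 0 4 (17); add 4.
Step 2: cheapest edge leaving the tree is 3 4 (2); add 3.
Step 3: cheapest edge leaving the tree is 2 3 (2); add 2.
Step 4: cheapest edge leaving the tree is 2 7 (5); add 7.
Step 5: cheapest edge leaving the tree is 2 5 (8); add 5.
Step 6: cheapest edge leaving the tree is 6 7 (8); add 6.
Step 7: cheapest edge leaving the tree is 1 3 (12); add 1.
The 2nd edge added is 3 4.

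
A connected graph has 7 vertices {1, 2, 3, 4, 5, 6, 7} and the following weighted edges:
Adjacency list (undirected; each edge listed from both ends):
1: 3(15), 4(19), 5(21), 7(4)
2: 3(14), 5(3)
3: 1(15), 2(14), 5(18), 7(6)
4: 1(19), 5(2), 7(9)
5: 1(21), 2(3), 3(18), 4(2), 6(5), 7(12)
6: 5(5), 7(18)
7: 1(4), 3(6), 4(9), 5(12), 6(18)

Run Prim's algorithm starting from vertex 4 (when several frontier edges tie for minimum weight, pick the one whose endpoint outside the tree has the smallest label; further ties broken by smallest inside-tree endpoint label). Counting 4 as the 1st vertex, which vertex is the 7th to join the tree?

Prim's algorithm from 4:
Step 1: cheapest edge leaving the tree is 4 5 (2); add 5.
Step 2: cheapest edge leaving the tree is 2 5 (3); add 2.
Step 3: cheapest edge leaving the tree is 5 6 (5); add 6.
Step 4: cheapest edge leaving the tree is 4 7 (9); add 7.
Step 5: cheapest edge leaving the tree is 1 7 (4); add 1.
Step 6: cheapest edge leaving the tree is 3 7 (6); add 3.
Vertex order: 4, 5, 2, 6, 7, 1, 3. The 7th vertex is 3.

3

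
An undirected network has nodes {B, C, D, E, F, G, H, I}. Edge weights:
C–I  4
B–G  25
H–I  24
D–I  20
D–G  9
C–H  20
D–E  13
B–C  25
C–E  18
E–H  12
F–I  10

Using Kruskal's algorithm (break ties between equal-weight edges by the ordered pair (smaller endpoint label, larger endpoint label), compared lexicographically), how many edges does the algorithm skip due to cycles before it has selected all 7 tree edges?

3

Kruskal's algorithm — process edges by increasing weight (ties by edge label):
C–I (4): add — endpoints in different components.
D–G (9): add — endpoints in different components.
F–I (10): add — endpoints in different components.
E–H (12): add — endpoints in different components.
D–E (13): add — endpoints in different components.
C–E (18): add — endpoints in different components.
C–H (20): skip — C and H already connected.
D–I (20): skip — D and I already connected.
H–I (24): skip — H and I already connected.
B–C (25): add — endpoints in different components.
Edges rejected before the tree was complete: 3.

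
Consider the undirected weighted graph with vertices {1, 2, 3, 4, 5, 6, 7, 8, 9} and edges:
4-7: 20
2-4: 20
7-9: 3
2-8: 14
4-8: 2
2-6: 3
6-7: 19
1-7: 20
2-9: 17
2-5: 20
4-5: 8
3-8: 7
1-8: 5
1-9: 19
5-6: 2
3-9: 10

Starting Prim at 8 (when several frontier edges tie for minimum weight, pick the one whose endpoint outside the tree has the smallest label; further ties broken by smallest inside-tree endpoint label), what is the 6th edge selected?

2-6

Prim's algorithm from 8:
Step 1: cheapest edge leaving the tree is 4-8 (2); add 4.
Step 2: cheapest edge leaving the tree is 1-8 (5); add 1.
Step 3: cheapest edge leaving the tree is 3-8 (7); add 3.
Step 4: cheapest edge leaving the tree is 4-5 (8); add 5.
Step 5: cheapest edge leaving the tree is 5-6 (2); add 6.
Step 6: cheapest edge leaving the tree is 2-6 (3); add 2.
Step 7: cheapest edge leaving the tree is 3-9 (10); add 9.
Step 8: cheapest edge leaving the tree is 7-9 (3); add 7.
The 6th edge added is 2-6.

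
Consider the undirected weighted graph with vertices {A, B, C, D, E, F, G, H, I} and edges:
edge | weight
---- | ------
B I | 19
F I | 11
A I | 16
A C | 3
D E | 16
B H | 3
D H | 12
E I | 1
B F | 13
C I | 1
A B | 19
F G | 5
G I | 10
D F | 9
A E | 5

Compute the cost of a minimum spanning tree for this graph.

44

Kruskal: consider edges lightest-first.
C I (1): add — endpoints in different components.
E I (1): add — endpoints in different components.
A C (3): add — endpoints in different components.
B H (3): add — endpoints in different components.
A E (5): skip — A and E already connected.
F G (5): add — endpoints in different components.
D F (9): add — endpoints in different components.
G I (10): add — endpoints in different components.
F I (11): skip — F and I already connected.
D H (12): add — endpoints in different components.
MST edges: C I, E I, A C, B H, F G, D F, G I, D H; total weight 1+1+3+3+5+9+10+12 = 44.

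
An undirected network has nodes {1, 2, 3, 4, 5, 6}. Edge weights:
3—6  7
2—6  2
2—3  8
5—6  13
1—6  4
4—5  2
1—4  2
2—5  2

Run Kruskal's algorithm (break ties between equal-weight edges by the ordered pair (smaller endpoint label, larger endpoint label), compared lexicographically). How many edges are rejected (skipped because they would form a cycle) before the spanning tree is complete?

Kruskal: consider edges lightest-first.
1—4 (2): add. Components now {1,4} {2} {3} {5} {6}
2—5 (2): add. Components now {1,4} {2,5} {3} {6}
2—6 (2): add. Components now {1,4} {2,5,6} {3}
4—5 (2): add. Components now {1,2,4,5,6} {3}
1—6 (4): skip — 1 and 6 already connected.
3—6 (7): add. Components now {1,2,3,4,5,6}
Edges rejected before the tree was complete: 1.

1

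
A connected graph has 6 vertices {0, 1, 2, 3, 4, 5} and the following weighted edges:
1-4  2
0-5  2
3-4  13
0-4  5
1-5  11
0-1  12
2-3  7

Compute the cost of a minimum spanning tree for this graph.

29

Prim, starting at 1.
Step 1: cheapest edge leaving the tree is 1-4 (2); add 4.
Step 2: cheapest edge leaving the tree is 0-4 (5); add 0.
Step 3: cheapest edge leaving the tree is 0-5 (2); add 5.
Step 4: cheapest edge leaving the tree is 3-4 (13); add 3.
Step 5: cheapest edge leaving the tree is 2-3 (7); add 2.
MST edges: 1-4, 0-4, 0-5, 3-4, 2-3; total weight 2+5+2+13+7 = 29.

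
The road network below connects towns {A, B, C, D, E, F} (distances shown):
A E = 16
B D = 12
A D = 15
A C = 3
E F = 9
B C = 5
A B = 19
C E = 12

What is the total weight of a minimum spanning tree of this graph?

Sort edges by weight, then run Kruskal:
A C (3): add — endpoints in different components.
B C (5): add — endpoints in different components.
E F (9): add — endpoints in different components.
B D (12): add — endpoints in different components.
C E (12): add — endpoints in different components.
MST edges: A C, B C, E F, B D, C E; total weight 3+5+9+12+12 = 41.

41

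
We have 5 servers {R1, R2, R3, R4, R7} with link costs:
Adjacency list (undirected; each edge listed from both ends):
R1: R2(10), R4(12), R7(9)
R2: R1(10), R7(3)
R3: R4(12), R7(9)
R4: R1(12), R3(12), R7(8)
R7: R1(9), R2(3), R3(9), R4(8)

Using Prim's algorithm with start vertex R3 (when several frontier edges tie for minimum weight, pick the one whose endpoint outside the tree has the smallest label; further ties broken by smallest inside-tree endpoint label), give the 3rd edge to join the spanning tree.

R4-R7

Prim, starting at R3.
Step 1: frontier [R3—R7 9, R3—R4 12] → take R3—R7 (9); add R7.
Step 2: frontier [R3—R4 12, R2—R7 3, R4—R7 8, R1—R7 9] → take R2—R7 (3); add R2.
Step 3: frontier [R1—R2 10, R3—R4 12, R4—R7 8, R1—R7 9] → take R4—R7 (8); add R4.
Step 4: frontier [R1—R2 10, R1—R4 12, R1—R7 9] → take R1—R7 (9); add R1.
The 3rd edge added is R4—R7.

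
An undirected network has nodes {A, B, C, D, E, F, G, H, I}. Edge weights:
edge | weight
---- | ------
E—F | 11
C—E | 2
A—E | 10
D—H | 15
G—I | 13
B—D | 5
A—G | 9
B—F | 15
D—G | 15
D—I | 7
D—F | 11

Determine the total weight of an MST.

Sort edges by weight, then run Kruskal:
C—E (2): add — endpoints in different components.
B—D (5): add — endpoints in different components.
D—I (7): add — endpoints in different components.
A—G (9): add — endpoints in different components.
A—E (10): add — endpoints in different components.
D—F (11): add — endpoints in different components.
E—F (11): add — endpoints in different components.
G—I (13): skip — G and I already connected.
B—F (15): skip — B and F already connected.
D—G (15): skip — D and G already connected.
D—H (15): add — endpoints in different components.
MST edges: C—E, B—D, D—I, A—G, A—E, D—F, E—F, D—H; total weight 2+5+7+9+10+11+11+15 = 70.

70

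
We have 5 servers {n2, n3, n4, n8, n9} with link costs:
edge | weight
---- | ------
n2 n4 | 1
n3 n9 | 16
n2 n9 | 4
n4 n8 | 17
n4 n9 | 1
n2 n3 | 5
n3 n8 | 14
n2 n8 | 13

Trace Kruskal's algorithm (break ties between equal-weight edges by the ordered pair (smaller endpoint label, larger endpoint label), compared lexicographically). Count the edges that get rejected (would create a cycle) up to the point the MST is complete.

1

Kruskal's algorithm — process edges by increasing weight (ties by edge label):
n2 n4 (1): add — endpoints in different components.
n4 n9 (1): add — endpoints in different components.
n2 n9 (4): skip — n9 and n2 already connected.
n2 n3 (5): add — endpoints in different components.
n2 n8 (13): add — endpoints in different components.
Edges rejected before the tree was complete: 1.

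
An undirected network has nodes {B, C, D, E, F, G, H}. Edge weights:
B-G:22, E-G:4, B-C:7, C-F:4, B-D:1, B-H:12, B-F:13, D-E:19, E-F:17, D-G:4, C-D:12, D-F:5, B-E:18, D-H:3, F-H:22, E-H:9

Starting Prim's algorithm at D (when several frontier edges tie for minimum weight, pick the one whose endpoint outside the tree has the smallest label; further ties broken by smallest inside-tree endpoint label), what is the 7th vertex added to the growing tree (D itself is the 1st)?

C

Prim's algorithm from D:
Step 1: cheapest edge leaving the tree is B-D (1); add B.
Step 2: cheapest edge leaving the tree is D-H (3); add H.
Step 3: cheapest edge leaving the tree is D-G (4); add G.
Step 4: cheapest edge leaving the tree is E-G (4); add E.
Step 5: cheapest edge leaving the tree is D-F (5); add F.
Step 6: cheapest edge leaving the tree is C-F (4); add C.
Vertex order: D, B, H, G, E, F, C. The 7th vertex is C.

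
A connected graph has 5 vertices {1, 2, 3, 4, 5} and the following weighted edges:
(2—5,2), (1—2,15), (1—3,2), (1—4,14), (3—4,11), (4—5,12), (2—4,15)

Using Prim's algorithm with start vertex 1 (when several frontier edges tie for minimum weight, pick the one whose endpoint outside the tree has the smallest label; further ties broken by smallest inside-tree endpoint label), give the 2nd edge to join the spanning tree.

3-4

Prim's algorithm from 1:
Step 1: cheapest edge leaving the tree is 1—3 (2); add 3.
Step 2: cheapest edge leaving the tree is 3—4 (11); add 4.
Step 3: cheapest edge leaving the tree is 4—5 (12); add 5.
Step 4: cheapest edge leaving the tree is 2—5 (2); add 2.
The 2nd edge added is 3—4.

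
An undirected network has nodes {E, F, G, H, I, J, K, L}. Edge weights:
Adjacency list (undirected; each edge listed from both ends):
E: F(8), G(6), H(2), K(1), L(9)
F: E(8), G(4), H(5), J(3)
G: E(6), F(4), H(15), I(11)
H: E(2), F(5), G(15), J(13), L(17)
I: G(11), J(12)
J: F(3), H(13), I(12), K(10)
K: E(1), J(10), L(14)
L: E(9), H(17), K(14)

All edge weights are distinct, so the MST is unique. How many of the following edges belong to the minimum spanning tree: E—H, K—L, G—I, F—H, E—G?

3

Kruskal: consider edges lightest-first.
E—K (1): add — endpoints in different components.
E—H (2): add — endpoints in different components.
F—J (3): add — endpoints in different components.
F—G (4): add — endpoints in different components.
F—H (5): add — endpoints in different components.
E—G (6): skip — E and G already connected.
E—F (8): skip — E and F already connected.
E—L (9): add — endpoints in different components.
J—K (10): skip — J and K already connected.
G—I (11): add — endpoints in different components.
MST edge set: {E—K, E—H, F—J, F—G, F—H, E—L, G—I}.
Of the listed edges, {E—H, G—I, F—H} are in the MST → 3.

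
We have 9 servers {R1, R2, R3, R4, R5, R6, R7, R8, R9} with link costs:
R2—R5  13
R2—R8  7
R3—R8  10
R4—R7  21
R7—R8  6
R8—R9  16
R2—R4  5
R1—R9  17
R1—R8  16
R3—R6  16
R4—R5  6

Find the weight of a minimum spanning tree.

Kruskal: consider edges lightest-first.
R2—R4 (5): add — endpoints in different components.
R4—R5 (6): add — endpoints in different components.
R7—R8 (6): add — endpoints in different components.
R2—R8 (7): add — endpoints in different components.
R3—R8 (10): add — endpoints in different components.
R2—R5 (13): skip — R2 and R5 already connected.
R1—R8 (16): add — endpoints in different components.
R3—R6 (16): add — endpoints in different components.
R8—R9 (16): add — endpoints in different components.
MST edges: R2—R4, R4—R5, R7—R8, R2—R8, R3—R8, R1—R8, R3—R6, R8—R9; total weight 5+6+6+7+10+16+16+16 = 82.

82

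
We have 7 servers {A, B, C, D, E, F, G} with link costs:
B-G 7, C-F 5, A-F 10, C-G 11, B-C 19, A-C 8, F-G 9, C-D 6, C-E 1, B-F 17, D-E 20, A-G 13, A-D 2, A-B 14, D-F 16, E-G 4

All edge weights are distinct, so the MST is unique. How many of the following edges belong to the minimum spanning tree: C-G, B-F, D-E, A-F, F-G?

0

Kruskal: consider edges lightest-first.
C-E (1): add — endpoints in different components.
A-D (2): add — endpoints in different components.
E-G (4): add — endpoints in different components.
C-F (5): add — endpoints in different components.
C-D (6): add — endpoints in different components.
B-G (7): add — endpoints in different components.
MST edge set: {C-E, A-D, E-G, C-F, C-D, B-G}.
Of the listed edges, {} are in the MST → 0.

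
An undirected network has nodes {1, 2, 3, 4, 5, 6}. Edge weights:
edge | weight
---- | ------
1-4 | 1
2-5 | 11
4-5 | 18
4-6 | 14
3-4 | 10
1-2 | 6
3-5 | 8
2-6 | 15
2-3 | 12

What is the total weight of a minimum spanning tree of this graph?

Sort edges by weight, then run Kruskal:
1-4 (1): add. Components now {1,4} {2} {3} {5} {6}
1-2 (6): add. Components now {1,2,4} {3} {5} {6}
3-5 (8): add. Components now {1,2,4} {3,5} {6}
3-4 (10): add. Components now {1,2,3,4,5} {6}
2-5 (11): skip — 2 and 5 already connected.
2-3 (12): skip — 2 and 3 already connected.
4-6 (14): add. Components now {1,2,3,4,5,6}
MST edges: 1-4, 1-2, 3-5, 3-4, 4-6; total weight 1+6+8+10+14 = 39.

39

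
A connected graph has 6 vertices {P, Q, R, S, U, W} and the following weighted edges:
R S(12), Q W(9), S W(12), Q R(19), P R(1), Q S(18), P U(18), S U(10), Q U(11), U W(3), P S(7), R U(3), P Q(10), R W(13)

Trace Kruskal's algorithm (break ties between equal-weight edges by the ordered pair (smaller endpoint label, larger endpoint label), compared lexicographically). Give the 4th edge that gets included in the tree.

P-S

Kruskal: consider edges lightest-first.
P R (1): add. Components now {Q} {P,R} {S} {W} {U}
R U (3): add. Components now {Q} {P,R,U} {S} {W}
U W (3): add. Components now {Q} {P,R,U,W} {S}
P S (7): add. Components now {Q} {P,R,S,U,W}
Q W (9): add. Components now {P,Q,R,S,U,W}
The 4th edge added is P S.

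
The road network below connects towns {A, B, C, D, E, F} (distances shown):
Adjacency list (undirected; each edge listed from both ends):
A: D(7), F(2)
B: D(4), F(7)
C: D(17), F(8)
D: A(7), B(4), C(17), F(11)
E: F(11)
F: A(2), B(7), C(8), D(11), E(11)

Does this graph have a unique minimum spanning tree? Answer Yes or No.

No

Sort edges by weight, then run Kruskal:
A—F (2): add — endpoints in different components.
B—D (4): add — endpoints in different components.
A—D (7): add — endpoints in different components.
B—F (7): skip — B and F already connected.
C—F (8): add — endpoints in different components.
D—F (11): skip — D and F already connected.
E—F (11): add — endpoints in different components.
Non-tree edge B—F has weight 7, equal to the heaviest edge on its tree cycle — swapping gives another MST of the same weight. Not unique.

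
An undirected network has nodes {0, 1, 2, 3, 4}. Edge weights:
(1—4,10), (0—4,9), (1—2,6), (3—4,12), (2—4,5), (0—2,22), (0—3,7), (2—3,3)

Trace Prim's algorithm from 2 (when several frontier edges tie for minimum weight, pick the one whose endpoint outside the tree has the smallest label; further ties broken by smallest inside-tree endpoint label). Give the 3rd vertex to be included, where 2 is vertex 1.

Prim, starting at 2.
Step 1: cheapest edge leaving the tree is 2—3 (3); add 3.
Step 2: cheapest edge leaving the tree is 2—4 (5); add 4.
Step 3: cheapest edge leaving the tree is 1—2 (6); add 1.
Step 4: cheapest edge leaving the tree is 0—3 (7); add 0.
Vertex order: 2, 3, 4, 1, 0. The 3rd vertex is 4.

4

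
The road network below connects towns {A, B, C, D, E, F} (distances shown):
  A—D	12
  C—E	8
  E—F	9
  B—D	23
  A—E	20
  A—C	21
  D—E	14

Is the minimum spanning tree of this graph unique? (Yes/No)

Yes

Sort edges by weight, then run Kruskal:
C—E (8): add. Components now {A} {B} {C,E} {D} {F}
E—F (9): add. Components now {A} {B} {C,E,F} {D}
A—D (12): add. Components now {A,D} {B} {C,E,F}
D—E (14): add. Components now {A,C,D,E,F} {B}
A—E (20): skip — A and E already connected.
A—C (21): skip — A and C already connected.
B—D (23): add. Components now {A,B,C,D,E,F}
Every non-tree edge has weight strictly greater than the heaviest edge on the tree path between its endpoints, so the MST is unique.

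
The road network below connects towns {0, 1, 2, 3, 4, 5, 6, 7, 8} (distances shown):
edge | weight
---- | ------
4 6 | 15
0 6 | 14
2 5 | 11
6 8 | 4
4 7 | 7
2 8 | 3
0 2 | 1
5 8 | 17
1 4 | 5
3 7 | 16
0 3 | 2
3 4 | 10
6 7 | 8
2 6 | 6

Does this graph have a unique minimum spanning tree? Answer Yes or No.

Yes

Kruskal: consider edges lightest-first.
0 2 (1): add — endpoints in different components.
0 3 (2): add — endpoints in different components.
2 8 (3): add — endpoints in different components.
6 8 (4): add — endpoints in different components.
1 4 (5): add — endpoints in different components.
2 6 (6): skip — 2 and 6 already connected.
4 7 (7): add — endpoints in different components.
6 7 (8): add — endpoints in different components.
3 4 (10): skip — 3 and 4 already connected.
2 5 (11): add — endpoints in different components.
Every non-tree edge has weight strictly greater than the heaviest edge on the tree path between its endpoints, so the MST is unique.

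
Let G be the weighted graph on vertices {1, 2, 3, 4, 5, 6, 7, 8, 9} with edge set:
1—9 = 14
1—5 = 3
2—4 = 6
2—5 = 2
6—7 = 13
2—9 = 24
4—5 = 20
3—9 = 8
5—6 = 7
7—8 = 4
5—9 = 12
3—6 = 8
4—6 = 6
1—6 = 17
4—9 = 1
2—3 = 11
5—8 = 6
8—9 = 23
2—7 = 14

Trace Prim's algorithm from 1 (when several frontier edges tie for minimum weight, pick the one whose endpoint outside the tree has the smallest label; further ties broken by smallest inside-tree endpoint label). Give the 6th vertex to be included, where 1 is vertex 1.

Prim, starting at 1.
Step 1: cheapest edge leaving the tree is 1—5 (3); add 5.
Step 2: cheapest edge leaving the tree is 2—5 (2); add 2.
Step 3: cheapest edge leaving the tree is 2—4 (6); add 4.
Step 4: cheapest edge leaving the tree is 4—9 (1); add 9.
Step 5: cheapest edge leaving the tree is 4—6 (6); add 6.
Step 6: cheapest edge leaving the tree is 5—8 (6); add 8.
Step 7: cheapest edge leaving the tree is 7—8 (4); add 7.
Step 8: cheapest edge leaving the tree is 3—6 (8); add 3.
Vertex order: 1, 5, 2, 4, 9, 6, 8, 7, 3. The 6th vertex is 6.

6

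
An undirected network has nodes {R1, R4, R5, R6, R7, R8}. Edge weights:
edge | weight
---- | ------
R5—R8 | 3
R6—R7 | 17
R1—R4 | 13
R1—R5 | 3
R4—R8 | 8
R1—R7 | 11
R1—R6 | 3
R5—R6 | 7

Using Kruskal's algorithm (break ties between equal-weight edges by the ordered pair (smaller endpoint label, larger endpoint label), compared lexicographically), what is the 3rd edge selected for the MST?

R5-R8

Kruskal's algorithm — process edges by increasing weight (ties by edge label):
R1—R5 (3): add. Components now {R7} {R8} {R6} {R1,R5} {R4}
R1—R6 (3): add. Components now {R7} {R8} {R1,R5,R6} {R4}
R5—R8 (3): add. Components now {R7} {R1,R5,R6,R8} {R4}
R5—R6 (7): skip — R6 and R5 already connected.
R4—R8 (8): add. Components now {R7} {R1,R4,R5,R6,R8}
R1—R7 (11): add. Components now {R1,R4,R5,R6,R7,R8}
The 3rd edge added is R5—R8.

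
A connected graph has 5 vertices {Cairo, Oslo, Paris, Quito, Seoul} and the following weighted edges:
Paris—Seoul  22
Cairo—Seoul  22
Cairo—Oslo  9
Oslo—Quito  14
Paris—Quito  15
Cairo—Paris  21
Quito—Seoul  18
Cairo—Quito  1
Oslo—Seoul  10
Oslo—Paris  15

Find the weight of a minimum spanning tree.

Sort edges by weight, then run Kruskal:
Cairo—Quito (1): add. Components now {Cairo,Quito} {Seoul} {Paris} {Oslo}
Cairo—Oslo (9): add. Components now {Cairo,Oslo,Quito} {Seoul} {Paris}
Oslo—Seoul (10): add. Components now {Cairo,Oslo,Quito,Seoul} {Paris}
Oslo—Quito (14): skip — Quito and Oslo already connected.
Oslo—Paris (15): add. Components now {Cairo,Oslo,Paris,Quito,Seoul}
MST edges: Cairo—Quito, Cairo—Oslo, Oslo—Seoul, Oslo—Paris; total weight 1+9+10+15 = 35.

35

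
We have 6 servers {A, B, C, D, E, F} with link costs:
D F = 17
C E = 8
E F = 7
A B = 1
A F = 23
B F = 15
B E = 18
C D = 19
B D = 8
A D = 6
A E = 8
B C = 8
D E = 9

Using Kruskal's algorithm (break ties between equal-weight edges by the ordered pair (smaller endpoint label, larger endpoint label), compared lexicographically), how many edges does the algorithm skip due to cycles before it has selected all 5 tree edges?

0

Kruskal: consider edges lightest-first.
A B (1): add. Components now {A,B} {C} {D} {E} {F}
A D (6): add. Components now {A,B,D} {C} {E} {F}
E F (7): add. Components now {A,B,D} {C} {E,F}
A E (8): add. Components now {A,B,D,E,F} {C}
B C (8): add. Components now {A,B,C,D,E,F}
Edges rejected before the tree was complete: 0.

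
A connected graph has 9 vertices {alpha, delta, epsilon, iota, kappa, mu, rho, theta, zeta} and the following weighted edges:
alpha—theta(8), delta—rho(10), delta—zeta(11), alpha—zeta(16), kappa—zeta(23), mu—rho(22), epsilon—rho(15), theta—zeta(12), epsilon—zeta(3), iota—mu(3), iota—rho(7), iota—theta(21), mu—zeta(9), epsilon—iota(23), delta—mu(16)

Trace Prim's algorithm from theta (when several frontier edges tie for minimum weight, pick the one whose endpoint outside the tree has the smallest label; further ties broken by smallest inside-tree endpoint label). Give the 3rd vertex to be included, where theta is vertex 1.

Prim, starting at theta.
Step 1: cheapest edge leaving the tree is alpha—theta (8); add alpha.
Step 2: cheapest edge leaving the tree is theta—zeta (12); add zeta.
Step 3: cheapest edge leaving the tree is epsilon—zeta (3); add epsilon.
Step 4: cheapest edge leaving the tree is mu—zeta (9); add mu.
Step 5: cheapest edge leaving the tree is iota—mu (3); add iota.
Step 6: cheapest edge leaving the tree is iota—rho (7); add rho.
Step 7: cheapest edge leaving the tree is delta—rho (10); add delta.
Step 8: cheapest edge leaving the tree is kappa—zeta (23); add kappa.
Vertex order: theta, alpha, zeta, epsilon, mu, iota, rho, delta, kappa. The 3rd vertex is zeta.

zeta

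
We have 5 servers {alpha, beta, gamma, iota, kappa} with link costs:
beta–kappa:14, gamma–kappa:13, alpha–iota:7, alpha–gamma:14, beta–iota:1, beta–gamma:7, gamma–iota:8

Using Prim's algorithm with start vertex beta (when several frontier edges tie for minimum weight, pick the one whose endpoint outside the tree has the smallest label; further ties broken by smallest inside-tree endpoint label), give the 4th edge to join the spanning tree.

Grow the tree from beta using Prim:
Step 1: cheapest edge leaving the tree is beta–iota (1); add iota.
Step 2: cheapest edge leaving the tree is alpha–iota (7); add alpha.
Step 3: cheapest edge leaving the tree is beta–gamma (7); add gamma.
Step 4: cheapest edge leaving the tree is gamma–kappa (13); add kappa.
The 4th edge added is gamma–kappa.

gamma-kappa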